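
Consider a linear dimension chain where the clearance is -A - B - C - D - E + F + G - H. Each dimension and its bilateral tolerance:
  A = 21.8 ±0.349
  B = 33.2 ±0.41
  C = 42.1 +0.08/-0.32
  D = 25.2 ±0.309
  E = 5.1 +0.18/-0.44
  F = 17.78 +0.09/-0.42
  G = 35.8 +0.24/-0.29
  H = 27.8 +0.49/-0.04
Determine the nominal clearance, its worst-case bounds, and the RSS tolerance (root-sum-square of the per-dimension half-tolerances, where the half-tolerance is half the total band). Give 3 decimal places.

nominal=-101.620 wc=[-104.148,-99.422] rss=0.853

Stack each dimension's contribution:
  -A: nom -21.800 → Σnom=-21.800; wc +0.349/-0.349 → slack +0.349/-0.349; half-tol=0.349, Σhalf²=0.121801
  -B: nom -33.200 → Σnom=-55.000; wc +0.410/-0.410 → slack +0.759/-0.759; half-tol=0.410, Σhalf²=0.289901
  -C: nom -42.100 → Σnom=-97.100; wc +0.320/-0.080 → slack +1.079/-0.839; half-tol=0.200, Σhalf²=0.329901
  -D: nom -25.200 → Σnom=-122.300; wc +0.309/-0.309 → slack +1.388/-1.148; half-tol=0.309, Σhalf²=0.425382
  -E: nom -5.100 → Σnom=-127.400; wc +0.440/-0.180 → slack +1.828/-1.328; half-tol=0.310, Σhalf²=0.521482
  +F: nom +17.780 → Σnom=-109.620; wc +0.090/-0.420 → slack +1.918/-1.748; half-tol=0.255, Σhalf²=0.586507
  +G: nom +35.800 → Σnom=-73.820; wc +0.240/-0.290 → slack +2.158/-2.038; half-tol=0.265, Σhalf²=0.656732
  -H: nom -27.800 → Σnom=-101.620; wc +0.040/-0.490 → slack +2.198/-2.528; half-tol=0.265, Σhalf²=0.726957
Nominal = -101.620. Worst-case = [-101.620 - 2.528, -101.620 + 2.198] = [-104.148, -99.422]. RSS = √0.726957 = 0.853.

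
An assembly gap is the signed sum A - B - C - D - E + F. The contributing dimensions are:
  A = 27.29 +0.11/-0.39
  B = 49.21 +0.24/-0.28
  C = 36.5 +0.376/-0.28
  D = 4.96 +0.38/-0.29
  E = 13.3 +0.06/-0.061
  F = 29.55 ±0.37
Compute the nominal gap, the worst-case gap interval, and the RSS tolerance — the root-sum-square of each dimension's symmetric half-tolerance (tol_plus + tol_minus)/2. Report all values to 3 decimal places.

Stack each dimension's contribution:
  +A: nom +27.290 → Σnom=27.290; wc +0.110/-0.390 → slack +0.110/-0.390; half-tol=0.250, Σhalf²=0.062500
  -B: nom -49.210 → Σnom=-21.920; wc +0.280/-0.240 → slack +0.390/-0.630; half-tol=0.260, Σhalf²=0.130100
  -C: nom -36.500 → Σnom=-58.420; wc +0.280/-0.376 → slack +0.670/-1.006; half-tol=0.328, Σhalf²=0.237684
  -D: nom -4.960 → Σnom=-63.380; wc +0.290/-0.380 → slack +0.960/-1.386; half-tol=0.335, Σhalf²=0.349909
  -E: nom -13.300 → Σnom=-76.680; wc +0.061/-0.060 → slack +1.021/-1.446; half-tol=0.060, Σhalf²=0.353569
  +F: nom +29.550 → Σnom=-47.130; wc +0.370/-0.370 → slack +1.391/-1.816; half-tol=0.370, Σhalf²=0.490469
Nominal = -47.130. Worst-case = [-47.130 - 1.816, -47.130 + 1.391] = [-48.946, -45.739]. RSS = √0.490469 = 0.700.

nominal=-47.130 wc=[-48.946,-45.739] rss=0.700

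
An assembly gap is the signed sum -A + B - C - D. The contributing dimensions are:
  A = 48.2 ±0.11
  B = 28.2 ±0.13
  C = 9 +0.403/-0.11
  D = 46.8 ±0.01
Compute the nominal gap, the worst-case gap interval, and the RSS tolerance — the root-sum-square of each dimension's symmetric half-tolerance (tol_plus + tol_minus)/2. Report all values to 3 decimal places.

Stack each dimension's contribution:
  -A: nom -48.200 → Σnom=-48.200; wc +0.110/-0.110 → slack +0.110/-0.110; half-tol=0.110, Σhalf²=0.012100
  +B: nom +28.200 → Σnom=-20.000; wc +0.130/-0.130 → slack +0.240/-0.240; half-tol=0.130, Σhalf²=0.029000
  -C: nom -9.000 → Σnom=-29.000; wc +0.110/-0.403 → slack +0.350/-0.643; half-tol=0.257, Σhalf²=0.094792
  -D: nom -46.800 → Σnom=-75.800; wc +0.010/-0.010 → slack +0.360/-0.653; half-tol=0.010, Σhalf²=0.094892
Nominal = -75.800. Worst-case = [-75.800 - 0.653, -75.800 + 0.360] = [-76.453, -75.440]. RSS = √0.094892 = 0.308.

nominal=-75.800 wc=[-76.453,-75.440] rss=0.308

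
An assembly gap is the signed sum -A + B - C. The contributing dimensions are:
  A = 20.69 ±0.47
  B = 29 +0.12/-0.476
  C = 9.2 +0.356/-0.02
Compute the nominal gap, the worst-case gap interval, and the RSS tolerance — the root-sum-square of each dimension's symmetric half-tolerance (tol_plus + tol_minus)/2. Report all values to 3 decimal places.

Stack each dimension's contribution:
  -A: nom -20.690 → Σnom=-20.690; wc +0.470/-0.470 → slack +0.470/-0.470; half-tol=0.470, Σhalf²=0.220900
  +B: nom +29.000 → Σnom=8.310; wc +0.120/-0.476 → slack +0.590/-0.946; half-tol=0.298, Σhalf²=0.309704
  -C: nom -9.200 → Σnom=-0.890; wc +0.020/-0.356 → slack +0.610/-1.302; half-tol=0.188, Σhalf²=0.345048
Nominal = -0.890. Worst-case = [-0.890 - 1.302, -0.890 + 0.610] = [-2.192, -0.280]. RSS = √0.345048 = 0.587.

nominal=-0.890 wc=[-2.192,-0.280] rss=0.587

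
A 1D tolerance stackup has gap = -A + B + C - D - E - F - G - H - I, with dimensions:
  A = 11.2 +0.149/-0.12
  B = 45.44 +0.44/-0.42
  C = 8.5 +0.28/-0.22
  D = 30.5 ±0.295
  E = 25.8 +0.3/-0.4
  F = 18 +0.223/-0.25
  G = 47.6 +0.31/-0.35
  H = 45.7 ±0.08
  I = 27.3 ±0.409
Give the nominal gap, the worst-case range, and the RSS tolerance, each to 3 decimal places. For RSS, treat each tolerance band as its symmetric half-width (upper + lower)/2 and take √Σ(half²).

Stack each dimension's contribution:
  -A: nom -11.200 → Σnom=-11.200; wc +0.120/-0.149 → slack +0.120/-0.149; half-tol=0.135, Σhalf²=0.018090
  +B: nom +45.440 → Σnom=34.240; wc +0.440/-0.420 → slack +0.560/-0.569; half-tol=0.430, Σhalf²=0.202990
  +C: nom +8.500 → Σnom=42.740; wc +0.280/-0.220 → slack +0.840/-0.789; half-tol=0.250, Σhalf²=0.265490
  -D: nom -30.500 → Σnom=12.240; wc +0.295/-0.295 → slack +1.135/-1.084; half-tol=0.295, Σhalf²=0.352515
  -E: nom -25.800 → Σnom=-13.560; wc +0.400/-0.300 → slack +1.535/-1.384; half-tol=0.350, Σhalf²=0.475015
  -F: nom -18.000 → Σnom=-31.560; wc +0.250/-0.223 → slack +1.785/-1.607; half-tol=0.236, Σhalf²=0.530947
  -G: nom -47.600 → Σnom=-79.160; wc +0.350/-0.310 → slack +2.135/-1.917; half-tol=0.330, Σhalf²=0.639847
  -H: nom -45.700 → Σnom=-124.860; wc +0.080/-0.080 → slack +2.215/-1.997; half-tol=0.080, Σhalf²=0.646247
  -I: nom -27.300 → Σnom=-152.160; wc +0.409/-0.409 → slack +2.624/-2.406; half-tol=0.409, Σhalf²=0.813528
Nominal = -152.160. Worst-case = [-152.160 - 2.406, -152.160 + 2.624] = [-154.566, -149.536]. RSS = √0.813528 = 0.902.

nominal=-152.160 wc=[-154.566,-149.536] rss=0.902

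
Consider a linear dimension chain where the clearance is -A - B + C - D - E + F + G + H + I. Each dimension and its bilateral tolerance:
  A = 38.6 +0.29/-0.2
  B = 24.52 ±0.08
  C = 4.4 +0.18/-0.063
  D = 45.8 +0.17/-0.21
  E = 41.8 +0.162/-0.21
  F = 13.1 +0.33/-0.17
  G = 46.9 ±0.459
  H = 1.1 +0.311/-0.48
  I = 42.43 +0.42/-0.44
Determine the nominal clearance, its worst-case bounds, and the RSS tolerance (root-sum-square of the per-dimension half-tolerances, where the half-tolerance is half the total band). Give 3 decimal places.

Stack each dimension's contribution:
  -A: nom -38.600 → Σnom=-38.600; wc +0.200/-0.290 → slack +0.200/-0.290; half-tol=0.245, Σhalf²=0.060025
  -B: nom -24.520 → Σnom=-63.120; wc +0.080/-0.080 → slack +0.280/-0.370; half-tol=0.080, Σhalf²=0.066425
  +C: nom +4.400 → Σnom=-58.720; wc +0.180/-0.063 → slack +0.460/-0.433; half-tol=0.121, Σhalf²=0.081187
  -D: nom -45.800 → Σnom=-104.520; wc +0.210/-0.170 → slack +0.670/-0.603; half-tol=0.190, Σhalf²=0.117287
  -E: nom -41.800 → Σnom=-146.320; wc +0.210/-0.162 → slack +0.880/-0.765; half-tol=0.186, Σhalf²=0.151883
  +F: nom +13.100 → Σnom=-133.220; wc +0.330/-0.170 → slack +1.210/-0.935; half-tol=0.250, Σhalf²=0.214383
  +G: nom +46.900 → Σnom=-86.320; wc +0.459/-0.459 → slack +1.669/-1.394; half-tol=0.459, Σhalf²=0.425064
  +H: nom +1.100 → Σnom=-85.220; wc +0.311/-0.480 → slack +1.980/-1.874; half-tol=0.395, Σhalf²=0.581484
  +I: nom +42.430 → Σnom=-42.790; wc +0.420/-0.440 → slack +2.400/-2.314; half-tol=0.430, Σhalf²=0.766384
Nominal = -42.790. Worst-case = [-42.790 - 2.314, -42.790 + 2.400] = [-45.104, -40.390]. RSS = √0.766384 = 0.875.

nominal=-42.790 wc=[-45.104,-40.390] rss=0.875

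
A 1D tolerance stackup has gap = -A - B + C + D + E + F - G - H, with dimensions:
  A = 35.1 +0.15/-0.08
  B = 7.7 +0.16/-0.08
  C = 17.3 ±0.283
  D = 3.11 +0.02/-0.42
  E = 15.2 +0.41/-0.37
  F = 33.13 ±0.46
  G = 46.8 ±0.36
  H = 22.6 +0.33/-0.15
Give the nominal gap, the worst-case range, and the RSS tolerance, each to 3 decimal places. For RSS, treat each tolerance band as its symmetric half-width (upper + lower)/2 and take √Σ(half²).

Stack each dimension's contribution:
  -A: nom -35.100 → Σnom=-35.100; wc +0.080/-0.150 → slack +0.080/-0.150; half-tol=0.115, Σhalf²=0.013225
  -B: nom -7.700 → Σnom=-42.800; wc +0.080/-0.160 → slack +0.160/-0.310; half-tol=0.120, Σhalf²=0.027625
  +C: nom +17.300 → Σnom=-25.500; wc +0.283/-0.283 → slack +0.443/-0.593; half-tol=0.283, Σhalf²=0.107714
  +D: nom +3.110 → Σnom=-22.390; wc +0.020/-0.420 → slack +0.463/-1.013; half-tol=0.220, Σhalf²=0.156114
  +E: nom +15.200 → Σnom=-7.190; wc +0.410/-0.370 → slack +0.873/-1.383; half-tol=0.390, Σhalf²=0.308214
  +F: nom +33.130 → Σnom=25.940; wc +0.460/-0.460 → slack +1.333/-1.843; half-tol=0.460, Σhalf²=0.519814
  -G: nom -46.800 → Σnom=-20.860; wc +0.360/-0.360 → slack +1.693/-2.203; half-tol=0.360, Σhalf²=0.649414
  -H: nom -22.600 → Σnom=-43.460; wc +0.150/-0.330 → slack +1.843/-2.533; half-tol=0.240, Σhalf²=0.707014
Nominal = -43.460. Worst-case = [-43.460 - 2.533, -43.460 + 1.843] = [-45.993, -41.617]. RSS = √0.707014 = 0.841.

nominal=-43.460 wc=[-45.993,-41.617] rss=0.841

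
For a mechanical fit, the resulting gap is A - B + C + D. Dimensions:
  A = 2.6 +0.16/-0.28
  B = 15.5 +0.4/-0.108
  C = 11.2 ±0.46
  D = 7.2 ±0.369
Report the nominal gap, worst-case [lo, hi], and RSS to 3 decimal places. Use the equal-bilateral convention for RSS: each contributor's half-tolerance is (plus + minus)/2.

nominal=5.500 wc=[3.991,6.597] rss=0.679

Stack each dimension's contribution:
  +A: nom +2.600 → Σnom=2.600; wc +0.160/-0.280 → slack +0.160/-0.280; half-tol=0.220, Σhalf²=0.048400
  -B: nom -15.500 → Σnom=-12.900; wc +0.108/-0.400 → slack +0.268/-0.680; half-tol=0.254, Σhalf²=0.112916
  +C: nom +11.200 → Σnom=-1.700; wc +0.460/-0.460 → slack +0.728/-1.140; half-tol=0.460, Σhalf²=0.324516
  +D: nom +7.200 → Σnom=5.500; wc +0.369/-0.369 → slack +1.097/-1.509; half-tol=0.369, Σhalf²=0.460677
Nominal = 5.500. Worst-case = [5.500 - 1.509, 5.500 + 1.097] = [3.991, 6.597]. RSS = √0.460677 = 0.679.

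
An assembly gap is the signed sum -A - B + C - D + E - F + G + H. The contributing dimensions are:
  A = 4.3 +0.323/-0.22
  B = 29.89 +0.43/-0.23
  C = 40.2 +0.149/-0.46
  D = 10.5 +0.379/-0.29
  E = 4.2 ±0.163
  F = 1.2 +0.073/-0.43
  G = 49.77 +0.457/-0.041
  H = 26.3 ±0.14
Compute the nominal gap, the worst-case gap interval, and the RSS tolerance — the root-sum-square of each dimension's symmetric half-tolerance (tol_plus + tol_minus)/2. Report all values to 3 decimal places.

Stack each dimension's contribution:
  -A: nom -4.300 → Σnom=-4.300; wc +0.220/-0.323 → slack +0.220/-0.323; half-tol=0.272, Σhalf²=0.073712
  -B: nom -29.890 → Σnom=-34.190; wc +0.230/-0.430 → slack +0.450/-0.753; half-tol=0.330, Σhalf²=0.182612
  +C: nom +40.200 → Σnom=6.010; wc +0.149/-0.460 → slack +0.599/-1.213; half-tol=0.304, Σhalf²=0.275333
  -D: nom -10.500 → Σnom=-4.490; wc +0.290/-0.379 → slack +0.889/-1.592; half-tol=0.335, Σhalf²=0.387223
  +E: nom +4.200 → Σnom=-0.290; wc +0.163/-0.163 → slack +1.052/-1.755; half-tol=0.163, Σhalf²=0.413792
  -F: nom -1.200 → Σnom=-1.490; wc +0.430/-0.073 → slack +1.482/-1.828; half-tol=0.252, Σhalf²=0.477044
  +G: nom +49.770 → Σnom=48.280; wc +0.457/-0.041 → slack +1.939/-1.869; half-tol=0.249, Σhalf²=0.539045
  +H: nom +26.300 → Σnom=74.580; wc +0.140/-0.140 → slack +2.079/-2.009; half-tol=0.140, Σhalf²=0.558645
Nominal = 74.580. Worst-case = [74.580 - 2.009, 74.580 + 2.079] = [72.571, 76.659]. RSS = √0.558645 = 0.747.

nominal=74.580 wc=[72.571,76.659] rss=0.747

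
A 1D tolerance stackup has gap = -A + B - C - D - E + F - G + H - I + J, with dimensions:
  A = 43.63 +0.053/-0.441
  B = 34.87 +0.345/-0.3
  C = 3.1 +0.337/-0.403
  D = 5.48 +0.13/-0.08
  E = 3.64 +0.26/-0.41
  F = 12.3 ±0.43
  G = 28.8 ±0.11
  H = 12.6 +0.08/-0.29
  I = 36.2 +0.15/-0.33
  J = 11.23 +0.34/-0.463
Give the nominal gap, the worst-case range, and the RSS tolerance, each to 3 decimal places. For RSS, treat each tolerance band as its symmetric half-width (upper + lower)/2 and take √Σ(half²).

nominal=-49.850 wc=[-52.373,-46.881] rss=0.936

Stack each dimension's contribution:
  -A: nom -43.630 → Σnom=-43.630; wc +0.441/-0.053 → slack +0.441/-0.053; half-tol=0.247, Σhalf²=0.061009
  +B: nom +34.870 → Σnom=-8.760; wc +0.345/-0.300 → slack +0.786/-0.353; half-tol=0.323, Σhalf²=0.165015
  -C: nom -3.100 → Σnom=-11.860; wc +0.403/-0.337 → slack +1.189/-0.690; half-tol=0.370, Σhalf²=0.301915
  -D: nom -5.480 → Σnom=-17.340; wc +0.080/-0.130 → slack +1.269/-0.820; half-tol=0.105, Σhalf²=0.312940
  -E: nom -3.640 → Σnom=-20.980; wc +0.410/-0.260 → slack +1.679/-1.080; half-tol=0.335, Σhalf²=0.425165
  +F: nom +12.300 → Σnom=-8.680; wc +0.430/-0.430 → slack +2.109/-1.510; half-tol=0.430, Σhalf²=0.610065
  -G: nom -28.800 → Σnom=-37.480; wc +0.110/-0.110 → slack +2.219/-1.620; half-tol=0.110, Σhalf²=0.622165
  +H: nom +12.600 → Σnom=-24.880; wc +0.080/-0.290 → slack +2.299/-1.910; half-tol=0.185, Σhalf²=0.656390
  -I: nom -36.200 → Σnom=-61.080; wc +0.330/-0.150 → slack +2.629/-2.060; half-tol=0.240, Σhalf²=0.713990
  +J: nom +11.230 → Σnom=-49.850; wc +0.340/-0.463 → slack +2.969/-2.523; half-tol=0.402, Σhalf²=0.875192
Nominal = -49.850. Worst-case = [-49.850 - 2.523, -49.850 + 2.969] = [-52.373, -46.881]. RSS = √0.875192 = 0.936.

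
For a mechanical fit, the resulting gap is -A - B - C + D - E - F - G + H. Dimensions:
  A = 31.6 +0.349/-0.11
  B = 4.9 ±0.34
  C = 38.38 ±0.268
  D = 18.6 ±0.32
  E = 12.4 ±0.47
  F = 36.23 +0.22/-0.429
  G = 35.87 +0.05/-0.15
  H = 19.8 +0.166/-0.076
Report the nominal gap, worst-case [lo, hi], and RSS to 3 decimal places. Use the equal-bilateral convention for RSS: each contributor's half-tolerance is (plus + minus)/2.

nominal=-120.980 wc=[-123.073,-118.727] rss=0.833

Stack each dimension's contribution:
  -A: nom -31.600 → Σnom=-31.600; wc +0.110/-0.349 → slack +0.110/-0.349; half-tol=0.229, Σhalf²=0.052670
  -B: nom -4.900 → Σnom=-36.500; wc +0.340/-0.340 → slack +0.450/-0.689; half-tol=0.340, Σhalf²=0.168270
  -C: nom -38.380 → Σnom=-74.880; wc +0.268/-0.268 → slack +0.718/-0.957; half-tol=0.268, Σhalf²=0.240094
  +D: nom +18.600 → Σnom=-56.280; wc +0.320/-0.320 → slack +1.038/-1.277; half-tol=0.320, Σhalf²=0.342494
  -E: nom -12.400 → Σnom=-68.680; wc +0.470/-0.470 → slack +1.508/-1.747; half-tol=0.470, Σhalf²=0.563394
  -F: nom -36.230 → Σnom=-104.910; wc +0.429/-0.220 → slack +1.937/-1.967; half-tol=0.325, Σhalf²=0.668694
  -G: nom -35.870 → Σnom=-140.780; wc +0.150/-0.050 → slack +2.087/-2.017; half-tol=0.100, Σhalf²=0.678694
  +H: nom +19.800 → Σnom=-120.980; wc +0.166/-0.076 → slack +2.253/-2.093; half-tol=0.121, Σhalf²=0.693335
Nominal = -120.980. Worst-case = [-120.980 - 2.093, -120.980 + 2.253] = [-123.073, -118.727]. RSS = √0.693335 = 0.833.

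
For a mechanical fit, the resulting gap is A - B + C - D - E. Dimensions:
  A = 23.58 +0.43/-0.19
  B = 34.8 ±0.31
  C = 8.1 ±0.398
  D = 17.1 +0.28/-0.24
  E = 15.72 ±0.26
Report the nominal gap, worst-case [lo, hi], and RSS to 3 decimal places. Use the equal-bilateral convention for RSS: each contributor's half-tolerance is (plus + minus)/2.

nominal=-35.940 wc=[-37.378,-34.302] rss=0.697

Stack each dimension's contribution:
  +A: nom +23.580 → Σnom=23.580; wc +0.430/-0.190 → slack +0.430/-0.190; half-tol=0.310, Σhalf²=0.096100
  -B: nom -34.800 → Σnom=-11.220; wc +0.310/-0.310 → slack +0.740/-0.500; half-tol=0.310, Σhalf²=0.192200
  +C: nom +8.100 → Σnom=-3.120; wc +0.398/-0.398 → slack +1.138/-0.898; half-tol=0.398, Σhalf²=0.350604
  -D: nom -17.100 → Σnom=-20.220; wc +0.240/-0.280 → slack +1.378/-1.178; half-tol=0.260, Σhalf²=0.418204
  -E: nom -15.720 → Σnom=-35.940; wc +0.260/-0.260 → slack +1.638/-1.438; half-tol=0.260, Σhalf²=0.485804
Nominal = -35.940. Worst-case = [-35.940 - 1.438, -35.940 + 1.638] = [-37.378, -34.302]. RSS = √0.485804 = 0.697.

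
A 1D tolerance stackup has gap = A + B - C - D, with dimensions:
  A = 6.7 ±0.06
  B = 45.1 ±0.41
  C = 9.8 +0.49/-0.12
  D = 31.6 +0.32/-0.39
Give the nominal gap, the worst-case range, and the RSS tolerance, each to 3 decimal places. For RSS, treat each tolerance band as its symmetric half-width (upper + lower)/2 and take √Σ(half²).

Stack each dimension's contribution:
  +A: nom +6.700 → Σnom=6.700; wc +0.060/-0.060 → slack +0.060/-0.060; half-tol=0.060, Σhalf²=0.003600
  +B: nom +45.100 → Σnom=51.800; wc +0.410/-0.410 → slack +0.470/-0.470; half-tol=0.410, Σhalf²=0.171700
  -C: nom -9.800 → Σnom=42.000; wc +0.120/-0.490 → slack +0.590/-0.960; half-tol=0.305, Σhalf²=0.264725
  -D: nom -31.600 → Σnom=10.400; wc +0.390/-0.320 → slack +0.980/-1.280; half-tol=0.355, Σhalf²=0.390750
Nominal = 10.400. Worst-case = [10.400 - 1.280, 10.400 + 0.980] = [9.120, 11.380]. RSS = √0.390750 = 0.625.

nominal=10.400 wc=[9.120,11.380] rss=0.625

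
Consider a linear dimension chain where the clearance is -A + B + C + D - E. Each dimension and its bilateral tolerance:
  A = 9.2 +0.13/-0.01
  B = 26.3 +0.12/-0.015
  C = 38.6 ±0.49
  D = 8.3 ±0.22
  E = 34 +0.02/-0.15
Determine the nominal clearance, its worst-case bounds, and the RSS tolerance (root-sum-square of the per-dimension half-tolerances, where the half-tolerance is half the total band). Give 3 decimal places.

Stack each dimension's contribution:
  -A: nom -9.200 → Σnom=-9.200; wc +0.010/-0.130 → slack +0.010/-0.130; half-tol=0.070, Σhalf²=0.004900
  +B: nom +26.300 → Σnom=17.100; wc +0.120/-0.015 → slack +0.130/-0.145; half-tol=0.068, Σhalf²=0.009456
  +C: nom +38.600 → Σnom=55.700; wc +0.490/-0.490 → slack +0.620/-0.635; half-tol=0.490, Σhalf²=0.249556
  +D: nom +8.300 → Σnom=64.000; wc +0.220/-0.220 → slack +0.840/-0.855; half-tol=0.220, Σhalf²=0.297956
  -E: nom -34.000 → Σnom=30.000; wc +0.150/-0.020 → slack +0.990/-0.875; half-tol=0.085, Σhalf²=0.305181
Nominal = 30.000. Worst-case = [30.000 - 0.875, 30.000 + 0.990] = [29.125, 30.990]. RSS = √0.305181 = 0.552.

nominal=30.000 wc=[29.125,30.990] rss=0.552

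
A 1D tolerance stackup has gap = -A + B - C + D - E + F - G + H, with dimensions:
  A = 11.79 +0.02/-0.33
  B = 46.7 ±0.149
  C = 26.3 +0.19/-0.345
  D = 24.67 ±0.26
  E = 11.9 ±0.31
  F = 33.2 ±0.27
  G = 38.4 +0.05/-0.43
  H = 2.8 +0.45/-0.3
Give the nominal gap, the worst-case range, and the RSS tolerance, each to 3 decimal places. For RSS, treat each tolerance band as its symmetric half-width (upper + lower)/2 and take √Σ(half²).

nominal=18.980 wc=[17.431,21.524] rss=0.748

Stack each dimension's contribution:
  -A: nom -11.790 → Σnom=-11.790; wc +0.330/-0.020 → slack +0.330/-0.020; half-tol=0.175, Σhalf²=0.030625
  +B: nom +46.700 → Σnom=34.910; wc +0.149/-0.149 → slack +0.479/-0.169; half-tol=0.149, Σhalf²=0.052826
  -C: nom -26.300 → Σnom=8.610; wc +0.345/-0.190 → slack +0.824/-0.359; half-tol=0.267, Σhalf²=0.124382
  +D: nom +24.670 → Σnom=33.280; wc +0.260/-0.260 → slack +1.084/-0.619; half-tol=0.260, Σhalf²=0.191982
  -E: nom -11.900 → Σnom=21.380; wc +0.310/-0.310 → slack +1.394/-0.929; half-tol=0.310, Σhalf²=0.288082
  +F: nom +33.200 → Σnom=54.580; wc +0.270/-0.270 → slack +1.664/-1.199; half-tol=0.270, Σhalf²=0.360982
  -G: nom -38.400 → Σnom=16.180; wc +0.430/-0.050 → slack +2.094/-1.249; half-tol=0.240, Σhalf²=0.418582
  +H: nom +2.800 → Σnom=18.980; wc +0.450/-0.300 → slack +2.544/-1.549; half-tol=0.375, Σhalf²=0.559207
Nominal = 18.980. Worst-case = [18.980 - 1.549, 18.980 + 2.544] = [17.431, 21.524]. RSS = √0.559207 = 0.748.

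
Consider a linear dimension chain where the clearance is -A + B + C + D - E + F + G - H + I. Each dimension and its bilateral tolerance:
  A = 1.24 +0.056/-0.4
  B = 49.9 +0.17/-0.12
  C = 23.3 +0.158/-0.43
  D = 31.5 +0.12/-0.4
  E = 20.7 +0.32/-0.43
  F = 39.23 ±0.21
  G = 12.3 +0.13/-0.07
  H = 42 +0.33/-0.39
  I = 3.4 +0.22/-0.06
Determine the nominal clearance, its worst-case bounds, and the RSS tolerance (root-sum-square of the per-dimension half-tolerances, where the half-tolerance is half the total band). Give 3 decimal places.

nominal=95.690 wc=[93.694,97.918] rss=0.756

Stack each dimension's contribution:
  -A: nom -1.240 → Σnom=-1.240; wc +0.400/-0.056 → slack +0.400/-0.056; half-tol=0.228, Σhalf²=0.051984
  +B: nom +49.900 → Σnom=48.660; wc +0.170/-0.120 → slack +0.570/-0.176; half-tol=0.145, Σhalf²=0.073009
  +C: nom +23.300 → Σnom=71.960; wc +0.158/-0.430 → slack +0.728/-0.606; half-tol=0.294, Σhalf²=0.159445
  +D: nom +31.500 → Σnom=103.460; wc +0.120/-0.400 → slack +0.848/-1.006; half-tol=0.260, Σhalf²=0.227045
  -E: nom -20.700 → Σnom=82.760; wc +0.430/-0.320 → slack +1.278/-1.326; half-tol=0.375, Σhalf²=0.367670
  +F: nom +39.230 → Σnom=121.990; wc +0.210/-0.210 → slack +1.488/-1.536; half-tol=0.210, Σhalf²=0.411770
  +G: nom +12.300 → Σnom=134.290; wc +0.130/-0.070 → slack +1.618/-1.606; half-tol=0.100, Σhalf²=0.421770
  -H: nom -42.000 → Σnom=92.290; wc +0.390/-0.330 → slack +2.008/-1.936; half-tol=0.360, Σhalf²=0.551370
  +I: nom +3.400 → Σnom=95.690; wc +0.220/-0.060 → slack +2.228/-1.996; half-tol=0.140, Σhalf²=0.570970
Nominal = 95.690. Worst-case = [95.690 - 1.996, 95.690 + 2.228] = [93.694, 97.918]. RSS = √0.570970 = 0.756.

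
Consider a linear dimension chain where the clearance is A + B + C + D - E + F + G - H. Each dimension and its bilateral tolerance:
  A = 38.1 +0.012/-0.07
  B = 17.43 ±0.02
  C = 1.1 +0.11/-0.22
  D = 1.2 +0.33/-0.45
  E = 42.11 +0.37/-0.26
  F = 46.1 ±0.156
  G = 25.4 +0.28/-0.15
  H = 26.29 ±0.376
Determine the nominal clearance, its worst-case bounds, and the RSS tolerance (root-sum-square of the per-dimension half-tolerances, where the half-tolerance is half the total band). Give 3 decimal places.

Stack each dimension's contribution:
  +A: nom +38.100 → Σnom=38.100; wc +0.012/-0.070 → slack +0.012/-0.070; half-tol=0.041, Σhalf²=0.001681
  +B: nom +17.430 → Σnom=55.530; wc +0.020/-0.020 → slack +0.032/-0.090; half-tol=0.020, Σhalf²=0.002081
  +C: nom +1.100 → Σnom=56.630; wc +0.110/-0.220 → slack +0.142/-0.310; half-tol=0.165, Σhalf²=0.029306
  +D: nom +1.200 → Σnom=57.830; wc +0.330/-0.450 → slack +0.472/-0.760; half-tol=0.390, Σhalf²=0.181406
  -E: nom -42.110 → Σnom=15.720; wc +0.260/-0.370 → slack +0.732/-1.130; half-tol=0.315, Σhalf²=0.280631
  +F: nom +46.100 → Σnom=61.820; wc +0.156/-0.156 → slack +0.888/-1.286; half-tol=0.156, Σhalf²=0.304967
  +G: nom +25.400 → Σnom=87.220; wc +0.280/-0.150 → slack +1.168/-1.436; half-tol=0.215, Σhalf²=0.351192
  -H: nom -26.290 → Σnom=60.930; wc +0.376/-0.376 → slack +1.544/-1.812; half-tol=0.376, Σhalf²=0.492568
Nominal = 60.930. Worst-case = [60.930 - 1.812, 60.930 + 1.544] = [59.118, 62.474]. RSS = √0.492568 = 0.702.

nominal=60.930 wc=[59.118,62.474] rss=0.702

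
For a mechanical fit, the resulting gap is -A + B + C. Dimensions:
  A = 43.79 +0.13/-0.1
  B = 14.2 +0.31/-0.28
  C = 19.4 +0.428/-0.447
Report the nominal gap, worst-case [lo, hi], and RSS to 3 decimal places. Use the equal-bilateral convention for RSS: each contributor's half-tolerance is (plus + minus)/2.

nominal=-10.190 wc=[-11.047,-9.352] rss=0.540

Stack each dimension's contribution:
  -A: nom -43.790 → Σnom=-43.790; wc +0.100/-0.130 → slack +0.100/-0.130; half-tol=0.115, Σhalf²=0.013225
  +B: nom +14.200 → Σnom=-29.590; wc +0.310/-0.280 → slack +0.410/-0.410; half-tol=0.295, Σhalf²=0.100250
  +C: nom +19.400 → Σnom=-10.190; wc +0.428/-0.447 → slack +0.838/-0.857; half-tol=0.438, Σhalf²=0.291656
Nominal = -10.190. Worst-case = [-10.190 - 0.857, -10.190 + 0.838] = [-11.047, -9.352]. RSS = √0.291656 = 0.540.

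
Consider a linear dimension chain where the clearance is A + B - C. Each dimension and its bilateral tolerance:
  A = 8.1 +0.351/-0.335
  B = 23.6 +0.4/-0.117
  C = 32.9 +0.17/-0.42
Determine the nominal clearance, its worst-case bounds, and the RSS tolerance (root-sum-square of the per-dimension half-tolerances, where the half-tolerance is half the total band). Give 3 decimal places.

nominal=-1.200 wc=[-1.822,-0.029] rss=0.521

Stack each dimension's contribution:
  +A: nom +8.100 → Σnom=8.100; wc +0.351/-0.335 → slack +0.351/-0.335; half-tol=0.343, Σhalf²=0.117649
  +B: nom +23.600 → Σnom=31.700; wc +0.400/-0.117 → slack +0.751/-0.452; half-tol=0.259, Σhalf²=0.184471
  -C: nom -32.900 → Σnom=-1.200; wc +0.420/-0.170 → slack +1.171/-0.622; half-tol=0.295, Σhalf²=0.271496
Nominal = -1.200. Worst-case = [-1.200 - 0.622, -1.200 + 1.171] = [-1.822, -0.029]. RSS = √0.271496 = 0.521.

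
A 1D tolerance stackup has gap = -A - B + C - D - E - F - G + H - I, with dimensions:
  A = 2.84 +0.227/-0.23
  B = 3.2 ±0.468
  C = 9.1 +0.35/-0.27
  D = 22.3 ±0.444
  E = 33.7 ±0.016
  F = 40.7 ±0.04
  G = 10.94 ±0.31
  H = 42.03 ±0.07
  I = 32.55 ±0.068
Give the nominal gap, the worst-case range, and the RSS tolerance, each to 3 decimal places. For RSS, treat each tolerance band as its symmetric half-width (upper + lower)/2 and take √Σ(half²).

Stack each dimension's contribution:
  -A: nom -2.840 → Σnom=-2.840; wc +0.230/-0.227 → slack +0.230/-0.227; half-tol=0.229, Σhalf²=0.052212
  -B: nom -3.200 → Σnom=-6.040; wc +0.468/-0.468 → slack +0.698/-0.695; half-tol=0.468, Σhalf²=0.271236
  +C: nom +9.100 → Σnom=3.060; wc +0.350/-0.270 → slack +1.048/-0.965; half-tol=0.310, Σhalf²=0.367336
  -D: nom -22.300 → Σnom=-19.240; wc +0.444/-0.444 → slack +1.492/-1.409; half-tol=0.444, Σhalf²=0.564472
  -E: nom -33.700 → Σnom=-52.940; wc +0.016/-0.016 → slack +1.508/-1.425; half-tol=0.016, Σhalf²=0.564728
  -F: nom -40.700 → Σnom=-93.640; wc +0.040/-0.040 → slack +1.548/-1.465; half-tol=0.040, Σhalf²=0.566328
  -G: nom -10.940 → Σnom=-104.580; wc +0.310/-0.310 → slack +1.858/-1.775; half-tol=0.310, Σhalf²=0.662428
  +H: nom +42.030 → Σnom=-62.550; wc +0.070/-0.070 → slack +1.928/-1.845; half-tol=0.070, Σhalf²=0.667328
  -I: nom -32.550 → Σnom=-95.100; wc +0.068/-0.068 → slack +1.996/-1.913; half-tol=0.068, Σhalf²=0.671952
Nominal = -95.100. Worst-case = [-95.100 - 1.913, -95.100 + 1.996] = [-97.013, -93.104]. RSS = √0.671952 = 0.820.

nominal=-95.100 wc=[-97.013,-93.104] rss=0.820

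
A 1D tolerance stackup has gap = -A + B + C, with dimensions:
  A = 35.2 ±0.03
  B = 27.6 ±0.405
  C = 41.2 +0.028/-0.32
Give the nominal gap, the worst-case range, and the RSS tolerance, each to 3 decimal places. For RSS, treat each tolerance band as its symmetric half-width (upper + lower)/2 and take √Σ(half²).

Stack each dimension's contribution:
  -A: nom -35.200 → Σnom=-35.200; wc +0.030/-0.030 → slack +0.030/-0.030; half-tol=0.030, Σhalf²=0.000900
  +B: nom +27.600 → Σnom=-7.600; wc +0.405/-0.405 → slack +0.435/-0.435; half-tol=0.405, Σhalf²=0.164925
  +C: nom +41.200 → Σnom=33.600; wc +0.028/-0.320 → slack +0.463/-0.755; half-tol=0.174, Σhalf²=0.195201
Nominal = 33.600. Worst-case = [33.600 - 0.755, 33.600 + 0.463] = [32.845, 34.063]. RSS = √0.195201 = 0.442.

nominal=33.600 wc=[32.845,34.063] rss=0.442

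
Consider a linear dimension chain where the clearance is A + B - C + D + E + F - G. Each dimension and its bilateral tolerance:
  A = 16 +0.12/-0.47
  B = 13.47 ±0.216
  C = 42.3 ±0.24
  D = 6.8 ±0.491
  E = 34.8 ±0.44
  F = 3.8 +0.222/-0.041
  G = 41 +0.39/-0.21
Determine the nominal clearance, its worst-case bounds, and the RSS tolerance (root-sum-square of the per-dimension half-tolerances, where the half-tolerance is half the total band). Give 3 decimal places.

Stack each dimension's contribution:
  +A: nom +16.000 → Σnom=16.000; wc +0.120/-0.470 → slack +0.120/-0.470; half-tol=0.295, Σhalf²=0.087025
  +B: nom +13.470 → Σnom=29.470; wc +0.216/-0.216 → slack +0.336/-0.686; half-tol=0.216, Σhalf²=0.133681
  -C: nom -42.300 → Σnom=-12.830; wc +0.240/-0.240 → slack +0.576/-0.926; half-tol=0.240, Σhalf²=0.191281
  +D: nom +6.800 → Σnom=-6.030; wc +0.491/-0.491 → slack +1.067/-1.417; half-tol=0.491, Σhalf²=0.432362
  +E: nom +34.800 → Σnom=28.770; wc +0.440/-0.440 → slack +1.507/-1.857; half-tol=0.440, Σhalf²=0.625962
  +F: nom +3.800 → Σnom=32.570; wc +0.222/-0.041 → slack +1.729/-1.898; half-tol=0.132, Σhalf²=0.643254
  -G: nom -41.000 → Σnom=-8.430; wc +0.210/-0.390 → slack +1.939/-2.288; half-tol=0.300, Σhalf²=0.733254
Nominal = -8.430. Worst-case = [-8.430 - 2.288, -8.430 + 1.939] = [-10.718, -6.491]. RSS = √0.733254 = 0.856.

nominal=-8.430 wc=[-10.718,-6.491] rss=0.856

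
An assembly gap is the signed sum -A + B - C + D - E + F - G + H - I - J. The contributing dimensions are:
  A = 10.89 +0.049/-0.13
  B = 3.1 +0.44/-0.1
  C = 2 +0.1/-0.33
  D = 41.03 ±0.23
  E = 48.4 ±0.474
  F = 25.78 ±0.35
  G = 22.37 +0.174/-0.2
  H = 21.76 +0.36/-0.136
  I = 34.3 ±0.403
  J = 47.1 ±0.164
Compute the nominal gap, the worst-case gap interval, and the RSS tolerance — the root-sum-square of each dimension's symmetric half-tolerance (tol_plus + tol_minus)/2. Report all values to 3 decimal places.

Stack each dimension's contribution:
  -A: nom -10.890 → Σnom=-10.890; wc +0.130/-0.049 → slack +0.130/-0.049; half-tol=0.089, Σhalf²=0.008010
  +B: nom +3.100 → Σnom=-7.790; wc +0.440/-0.100 → slack +0.570/-0.149; half-tol=0.270, Σhalf²=0.080910
  -C: nom -2.000 → Σnom=-9.790; wc +0.330/-0.100 → slack +0.900/-0.249; half-tol=0.215, Σhalf²=0.127135
  +D: nom +41.030 → Σnom=31.240; wc +0.230/-0.230 → slack +1.130/-0.479; half-tol=0.230, Σhalf²=0.180035
  -E: nom -48.400 → Σnom=-17.160; wc +0.474/-0.474 → slack +1.604/-0.953; half-tol=0.474, Σhalf²=0.404711
  +F: nom +25.780 → Σnom=8.620; wc +0.350/-0.350 → slack +1.954/-1.303; half-tol=0.350, Σhalf²=0.527211
  -G: nom -22.370 → Σnom=-13.750; wc +0.200/-0.174 → slack +2.154/-1.477; half-tol=0.187, Σhalf²=0.562180
  +H: nom +21.760 → Σnom=8.010; wc +0.360/-0.136 → slack +2.514/-1.613; half-tol=0.248, Σhalf²=0.623684
  -I: nom -34.300 → Σnom=-26.290; wc +0.403/-0.403 → slack +2.917/-2.016; half-tol=0.403, Σhalf²=0.786093
  -J: nom -47.100 → Σnom=-73.390; wc +0.164/-0.164 → slack +3.081/-2.180; half-tol=0.164, Σhalf²=0.812989
Nominal = -73.390. Worst-case = [-73.390 - 2.180, -73.390 + 3.081] = [-75.570, -70.309]. RSS = √0.812989 = 0.902.

nominal=-73.390 wc=[-75.570,-70.309] rss=0.902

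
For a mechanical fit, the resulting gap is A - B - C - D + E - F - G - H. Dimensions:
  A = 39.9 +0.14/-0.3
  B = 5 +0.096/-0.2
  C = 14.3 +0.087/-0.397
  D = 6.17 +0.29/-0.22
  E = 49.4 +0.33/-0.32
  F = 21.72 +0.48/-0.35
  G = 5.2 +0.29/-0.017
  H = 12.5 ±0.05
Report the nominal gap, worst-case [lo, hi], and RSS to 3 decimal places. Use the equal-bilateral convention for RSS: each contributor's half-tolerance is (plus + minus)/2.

nominal=24.410 wc=[22.497,26.114] rss=0.706

Stack each dimension's contribution:
  +A: nom +39.900 → Σnom=39.900; wc +0.140/-0.300 → slack +0.140/-0.300; half-tol=0.220, Σhalf²=0.048400
  -B: nom -5.000 → Σnom=34.900; wc +0.200/-0.096 → slack +0.340/-0.396; half-tol=0.148, Σhalf²=0.070304
  -C: nom -14.300 → Σnom=20.600; wc +0.397/-0.087 → slack +0.737/-0.483; half-tol=0.242, Σhalf²=0.128868
  -D: nom -6.170 → Σnom=14.430; wc +0.220/-0.290 → slack +0.957/-0.773; half-tol=0.255, Σhalf²=0.193893
  +E: nom +49.400 → Σnom=63.830; wc +0.330/-0.320 → slack +1.287/-1.093; half-tol=0.325, Σhalf²=0.299518
  -F: nom -21.720 → Σnom=42.110; wc +0.350/-0.480 → slack +1.637/-1.573; half-tol=0.415, Σhalf²=0.471743
  -G: nom -5.200 → Σnom=36.910; wc +0.017/-0.290 → slack +1.654/-1.863; half-tol=0.153, Σhalf²=0.495305
  -H: nom -12.500 → Σnom=24.410; wc +0.050/-0.050 → slack +1.704/-1.913; half-tol=0.050, Σhalf²=0.497805
Nominal = 24.410. Worst-case = [24.410 - 1.913, 24.410 + 1.704] = [22.497, 26.114]. RSS = √0.497805 = 0.706.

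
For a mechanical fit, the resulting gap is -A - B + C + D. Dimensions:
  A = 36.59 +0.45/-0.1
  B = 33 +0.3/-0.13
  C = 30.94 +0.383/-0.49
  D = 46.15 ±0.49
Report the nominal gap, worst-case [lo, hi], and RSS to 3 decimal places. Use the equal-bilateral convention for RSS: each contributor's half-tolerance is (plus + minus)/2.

Stack each dimension's contribution:
  -A: nom -36.590 → Σnom=-36.590; wc +0.100/-0.450 → slack +0.100/-0.450; half-tol=0.275, Σhalf²=0.075625
  -B: nom -33.000 → Σnom=-69.590; wc +0.130/-0.300 → slack +0.230/-0.750; half-tol=0.215, Σhalf²=0.121850
  +C: nom +30.940 → Σnom=-38.650; wc +0.383/-0.490 → slack +0.613/-1.240; half-tol=0.436, Σhalf²=0.312382
  +D: nom +46.150 → Σnom=7.500; wc +0.490/-0.490 → slack +1.103/-1.730; half-tol=0.490, Σhalf²=0.552482
Nominal = 7.500. Worst-case = [7.500 - 1.730, 7.500 + 1.103] = [5.770, 8.603]. RSS = √0.552482 = 0.743.

nominal=7.500 wc=[5.770,8.603] rss=0.743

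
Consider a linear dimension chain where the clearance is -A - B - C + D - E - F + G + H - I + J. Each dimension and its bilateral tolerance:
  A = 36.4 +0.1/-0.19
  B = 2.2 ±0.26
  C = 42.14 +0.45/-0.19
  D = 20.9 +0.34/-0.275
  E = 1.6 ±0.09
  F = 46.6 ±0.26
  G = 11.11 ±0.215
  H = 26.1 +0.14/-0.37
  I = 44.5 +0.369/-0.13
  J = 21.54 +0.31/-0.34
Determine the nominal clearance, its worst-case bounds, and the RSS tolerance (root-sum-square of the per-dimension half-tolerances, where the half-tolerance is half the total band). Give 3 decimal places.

nominal=-93.790 wc=[-96.519,-91.665] rss=0.800

Stack each dimension's contribution:
  -A: nom -36.400 → Σnom=-36.400; wc +0.190/-0.100 → slack +0.190/-0.100; half-tol=0.145, Σhalf²=0.021025
  -B: nom -2.200 → Σnom=-38.600; wc +0.260/-0.260 → slack +0.450/-0.360; half-tol=0.260, Σhalf²=0.088625
  -C: nom -42.140 → Σnom=-80.740; wc +0.190/-0.450 → slack +0.640/-0.810; half-tol=0.320, Σhalf²=0.191025
  +D: nom +20.900 → Σnom=-59.840; wc +0.340/-0.275 → slack +0.980/-1.085; half-tol=0.307, Σhalf²=0.285581
  -E: nom -1.600 → Σnom=-61.440; wc +0.090/-0.090 → slack +1.070/-1.175; half-tol=0.090, Σhalf²=0.293681
  -F: nom -46.600 → Σnom=-108.040; wc +0.260/-0.260 → slack +1.330/-1.435; half-tol=0.260, Σhalf²=0.361281
  +G: nom +11.110 → Σnom=-96.930; wc +0.215/-0.215 → slack +1.545/-1.650; half-tol=0.215, Σhalf²=0.407506
  +H: nom +26.100 → Σnom=-70.830; wc +0.140/-0.370 → slack +1.685/-2.020; half-tol=0.255, Σhalf²=0.472531
  -I: nom -44.500 → Σnom=-115.330; wc +0.130/-0.369 → slack +1.815/-2.389; half-tol=0.249, Σhalf²=0.534782
  +J: nom +21.540 → Σnom=-93.790; wc +0.310/-0.340 → slack +2.125/-2.729; half-tol=0.325, Σhalf²=0.640406
Nominal = -93.790. Worst-case = [-93.790 - 2.729, -93.790 + 2.125] = [-96.519, -91.665]. RSS = √0.640406 = 0.800.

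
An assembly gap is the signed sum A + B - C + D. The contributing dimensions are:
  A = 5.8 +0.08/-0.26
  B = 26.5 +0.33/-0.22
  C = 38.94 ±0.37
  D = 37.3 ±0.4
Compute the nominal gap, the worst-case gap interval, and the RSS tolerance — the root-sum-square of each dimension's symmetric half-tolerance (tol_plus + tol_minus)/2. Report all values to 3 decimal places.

Stack each dimension's contribution:
  +A: nom +5.800 → Σnom=5.800; wc +0.080/-0.260 → slack +0.080/-0.260; half-tol=0.170, Σhalf²=0.028900
  +B: nom +26.500 → Σnom=32.300; wc +0.330/-0.220 → slack +0.410/-0.480; half-tol=0.275, Σhalf²=0.104525
  -C: nom -38.940 → Σnom=-6.640; wc +0.370/-0.370 → slack +0.780/-0.850; half-tol=0.370, Σhalf²=0.241425
  +D: nom +37.300 → Σnom=30.660; wc +0.400/-0.400 → slack +1.180/-1.250; half-tol=0.400, Σhalf²=0.401425
Nominal = 30.660. Worst-case = [30.660 - 1.250, 30.660 + 1.180] = [29.410, 31.840]. RSS = √0.401425 = 0.634.

nominal=30.660 wc=[29.410,31.840] rss=0.634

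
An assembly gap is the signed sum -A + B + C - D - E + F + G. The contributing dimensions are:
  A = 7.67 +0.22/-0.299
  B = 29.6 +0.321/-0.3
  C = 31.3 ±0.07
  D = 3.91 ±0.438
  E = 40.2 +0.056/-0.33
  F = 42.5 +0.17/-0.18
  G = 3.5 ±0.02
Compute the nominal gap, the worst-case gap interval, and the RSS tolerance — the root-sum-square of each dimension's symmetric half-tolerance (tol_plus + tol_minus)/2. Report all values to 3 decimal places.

Stack each dimension's contribution:
  -A: nom -7.670 → Σnom=-7.670; wc +0.299/-0.220 → slack +0.299/-0.220; half-tol=0.260, Σhalf²=0.067340
  +B: nom +29.600 → Σnom=21.930; wc +0.321/-0.300 → slack +0.620/-0.520; half-tol=0.310, Σhalf²=0.163751
  +C: nom +31.300 → Σnom=53.230; wc +0.070/-0.070 → slack +0.690/-0.590; half-tol=0.070, Σhalf²=0.168651
  -D: nom -3.910 → Σnom=49.320; wc +0.438/-0.438 → slack +1.128/-1.028; half-tol=0.438, Σhalf²=0.360494
  -E: nom -40.200 → Σnom=9.120; wc +0.330/-0.056 → slack +1.458/-1.084; half-tol=0.193, Σhalf²=0.397744
  +F: nom +42.500 → Σnom=51.620; wc +0.170/-0.180 → slack +1.628/-1.264; half-tol=0.175, Σhalf²=0.428369
  +G: nom +3.500 → Σnom=55.120; wc +0.020/-0.020 → slack +1.648/-1.284; half-tol=0.020, Σhalf²=0.428769
Nominal = 55.120. Worst-case = [55.120 - 1.284, 55.120 + 1.648] = [53.836, 56.768]. RSS = √0.428769 = 0.655.

nominal=55.120 wc=[53.836,56.768] rss=0.655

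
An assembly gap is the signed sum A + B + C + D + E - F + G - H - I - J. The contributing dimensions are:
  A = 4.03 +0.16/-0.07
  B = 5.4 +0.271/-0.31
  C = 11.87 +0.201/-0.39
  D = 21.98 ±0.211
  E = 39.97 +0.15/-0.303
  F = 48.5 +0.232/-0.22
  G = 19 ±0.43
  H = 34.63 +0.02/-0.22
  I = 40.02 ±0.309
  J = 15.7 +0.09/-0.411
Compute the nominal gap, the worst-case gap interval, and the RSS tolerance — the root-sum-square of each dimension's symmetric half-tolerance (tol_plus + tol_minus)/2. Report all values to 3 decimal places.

Stack each dimension's contribution:
  +A: nom +4.030 → Σnom=4.030; wc +0.160/-0.070 → slack +0.160/-0.070; half-tol=0.115, Σhalf²=0.013225
  +B: nom +5.400 → Σnom=9.430; wc +0.271/-0.310 → slack +0.431/-0.380; half-tol=0.290, Σhalf²=0.097615
  +C: nom +11.870 → Σnom=21.300; wc +0.201/-0.390 → slack +0.632/-0.770; half-tol=0.295, Σhalf²=0.184935
  +D: nom +21.980 → Σnom=43.280; wc +0.211/-0.211 → slack +0.843/-0.981; half-tol=0.211, Σhalf²=0.229456
  +E: nom +39.970 → Σnom=83.250; wc +0.150/-0.303 → slack +0.993/-1.284; half-tol=0.226, Σhalf²=0.280759
  -F: nom -48.500 → Σnom=34.750; wc +0.220/-0.232 → slack +1.213/-1.516; half-tol=0.226, Σhalf²=0.331835
  +G: nom +19.000 → Σnom=53.750; wc +0.430/-0.430 → slack +1.643/-1.946; half-tol=0.430, Σhalf²=0.516735
  -H: nom -34.630 → Σnom=19.120; wc +0.220/-0.020 → slack +1.863/-1.966; half-tol=0.120, Σhalf²=0.531135
  -I: nom -40.020 → Σnom=-20.900; wc +0.309/-0.309 → slack +2.172/-2.275; half-tol=0.309, Σhalf²=0.626616
  -J: nom -15.700 → Σnom=-36.600; wc +0.411/-0.090 → slack +2.583/-2.365; half-tol=0.251, Σhalf²=0.689366
Nominal = -36.600. Worst-case = [-36.600 - 2.365, -36.600 + 2.583] = [-38.965, -34.017]. RSS = √0.689366 = 0.830.

nominal=-36.600 wc=[-38.965,-34.017] rss=0.830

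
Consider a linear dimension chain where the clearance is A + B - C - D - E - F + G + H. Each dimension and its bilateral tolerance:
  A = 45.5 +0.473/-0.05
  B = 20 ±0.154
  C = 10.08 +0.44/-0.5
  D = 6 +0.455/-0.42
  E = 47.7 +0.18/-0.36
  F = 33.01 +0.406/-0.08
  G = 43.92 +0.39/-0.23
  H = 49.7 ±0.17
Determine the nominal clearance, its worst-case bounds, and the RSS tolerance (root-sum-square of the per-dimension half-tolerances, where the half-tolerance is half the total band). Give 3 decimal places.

Stack each dimension's contribution:
  +A: nom +45.500 → Σnom=45.500; wc +0.473/-0.050 → slack +0.473/-0.050; half-tol=0.262, Σhalf²=0.068382
  +B: nom +20.000 → Σnom=65.500; wc +0.154/-0.154 → slack +0.627/-0.204; half-tol=0.154, Σhalf²=0.092098
  -C: nom -10.080 → Σnom=55.420; wc +0.500/-0.440 → slack +1.127/-0.644; half-tol=0.470, Σhalf²=0.312998
  -D: nom -6.000 → Σnom=49.420; wc +0.420/-0.455 → slack +1.547/-1.099; half-tol=0.438, Σhalf²=0.504404
  -E: nom -47.700 → Σnom=1.720; wc +0.360/-0.180 → slack +1.907/-1.279; half-tol=0.270, Σhalf²=0.577304
  -F: nom -33.010 → Σnom=-31.290; wc +0.080/-0.406 → slack +1.987/-1.685; half-tol=0.243, Σhalf²=0.636353
  +G: nom +43.920 → Σnom=12.630; wc +0.390/-0.230 → slack +2.377/-1.915; half-tol=0.310, Σhalf²=0.732453
  +H: nom +49.700 → Σnom=62.330; wc +0.170/-0.170 → slack +2.547/-2.085; half-tol=0.170, Σhalf²=0.761353
Nominal = 62.330. Worst-case = [62.330 - 2.085, 62.330 + 2.547] = [60.245, 64.877]. RSS = √0.761353 = 0.873.

nominal=62.330 wc=[60.245,64.877] rss=0.873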